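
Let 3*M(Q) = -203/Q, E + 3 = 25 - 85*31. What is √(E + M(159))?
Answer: 2*I*√16517503/159 ≈ 51.122*I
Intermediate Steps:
E = -2613 (E = -3 + (25 - 85*31) = -3 + (25 - 2635) = -3 - 2610 = -2613)
M(Q) = -203/(3*Q) (M(Q) = (-203/Q)/3 = -203/(3*Q))
√(E + M(159)) = √(-2613 - 203/3/159) = √(-2613 - 203/3*1/159) = √(-2613 - 203/477) = √(-1246604/477) = 2*I*√16517503/159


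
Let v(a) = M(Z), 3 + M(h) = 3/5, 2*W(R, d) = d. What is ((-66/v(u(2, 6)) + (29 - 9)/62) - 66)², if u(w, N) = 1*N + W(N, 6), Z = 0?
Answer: 5602689/3844 ≈ 1457.5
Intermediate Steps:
W(R, d) = d/2
u(w, N) = 3 + N (u(w, N) = 1*N + (½)*6 = N + 3 = 3 + N)
M(h) = -12/5 (M(h) = -3 + 3/5 = -3 + 3*(⅕) = -3 + ⅗ = -12/5)
v(a) = -12/5
((-66/v(u(2, 6)) + (29 - 9)/62) - 66)² = ((-66/(-12/5) + (29 - 9)/62) - 66)² = ((-66*(-5/12) + 20*(1/62)) - 66)² = ((55/2 + 10/31) - 66)² = (1725/62 - 66)² = (-2367/62)² = 5602689/3844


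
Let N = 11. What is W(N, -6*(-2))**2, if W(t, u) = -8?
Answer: 64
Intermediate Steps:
W(N, -6*(-2))**2 = (-8)**2 = 64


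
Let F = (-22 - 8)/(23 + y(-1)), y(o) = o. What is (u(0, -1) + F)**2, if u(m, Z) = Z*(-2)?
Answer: 49/121 ≈ 0.40496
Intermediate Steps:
u(m, Z) = -2*Z
F = -15/11 (F = (-22 - 8)/(23 - 1) = -30/22 = -30*1/22 = -15/11 ≈ -1.3636)
(u(0, -1) + F)**2 = (-2*(-1) - 15/11)**2 = (2 - 15/11)**2 = (7/11)**2 = 49/121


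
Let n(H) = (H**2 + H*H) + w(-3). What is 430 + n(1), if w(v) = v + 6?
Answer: 435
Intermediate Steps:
w(v) = 6 + v
n(H) = 3 + 2*H**2 (n(H) = (H**2 + H*H) + (6 - 3) = (H**2 + H**2) + 3 = 2*H**2 + 3 = 3 + 2*H**2)
430 + n(1) = 430 + (3 + 2*1**2) = 430 + (3 + 2*1) = 430 + (3 + 2) = 430 + 5 = 435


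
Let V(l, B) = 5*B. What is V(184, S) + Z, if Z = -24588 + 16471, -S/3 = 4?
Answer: -8177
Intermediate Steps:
S = -12 (S = -3*4 = -12)
Z = -8117
V(184, S) + Z = 5*(-12) - 8117 = -60 - 8117 = -8177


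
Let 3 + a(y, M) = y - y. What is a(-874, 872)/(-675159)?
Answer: 1/225053 ≈ 4.4434e-6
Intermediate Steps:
a(y, M) = -3 (a(y, M) = -3 + (y - y) = -3 + 0 = -3)
a(-874, 872)/(-675159) = -3/(-675159) = -3*(-1/675159) = 1/225053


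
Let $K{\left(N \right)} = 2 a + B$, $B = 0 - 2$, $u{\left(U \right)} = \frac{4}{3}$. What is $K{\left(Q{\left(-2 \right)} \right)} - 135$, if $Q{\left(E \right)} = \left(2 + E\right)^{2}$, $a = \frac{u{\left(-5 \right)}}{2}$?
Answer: $- \frac{407}{3} \approx -135.67$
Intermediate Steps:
$u{\left(U \right)} = \frac{4}{3}$ ($u{\left(U \right)} = 4 \cdot \frac{1}{3} = \frac{4}{3}$)
$B = -2$
$a = \frac{2}{3}$ ($a = \frac{4}{3 \cdot 2} = \frac{4}{3} \cdot \frac{1}{2} = \frac{2}{3} \approx 0.66667$)
$K{\left(N \right)} = - \frac{2}{3}$ ($K{\left(N \right)} = 2 \cdot \frac{2}{3} - 2 = \frac{4}{3} - 2 = - \frac{2}{3}$)
$K{\left(Q{\left(-2 \right)} \right)} - 135 = - \frac{2}{3} - 135 = - \frac{407}{3}$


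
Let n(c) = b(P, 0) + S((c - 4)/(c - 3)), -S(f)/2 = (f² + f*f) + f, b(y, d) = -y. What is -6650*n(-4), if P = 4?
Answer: 535800/7 ≈ 76543.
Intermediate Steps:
S(f) = -4*f² - 2*f (S(f) = -2*((f² + f*f) + f) = -2*((f² + f²) + f) = -2*(2*f² + f) = -2*(f + 2*f²) = -4*f² - 2*f)
n(c) = -4 - 2*(1 + 2*(-4 + c)/(-3 + c))*(-4 + c)/(-3 + c) (n(c) = -1*4 - 2*(c - 4)/(c - 3)*(1 + 2*((c - 4)/(c - 3))) = -4 - 2*(-4 + c)/(-3 + c)*(1 + 2*((-4 + c)/(-3 + c))) = -4 - 2*(-4 + c)/(-3 + c)*(1 + 2*(-4 + c)/(-3 + c)) = -4 - 2*(1 + 2*(-4 + c)/(-3 + c))*(-4 + c)/(-3 + c))
-6650*n(-4) = -13300*(-62 - 5*(-4)² + 35*(-4))/(9 + (-4)² - 6*(-4)) = -13300*(-62 - 5*16 - 140)/(9 + 16 + 24) = -13300*(-62 - 80 - 140)/49 = -13300*(-282)/49 = -6650*(-564/49) = 535800/7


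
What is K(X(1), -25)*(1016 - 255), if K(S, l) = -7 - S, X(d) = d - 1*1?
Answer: -5327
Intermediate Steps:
X(d) = -1 + d (X(d) = d - 1 = -1 + d)
K(X(1), -25)*(1016 - 255) = (-7 - (-1 + 1))*(1016 - 255) = (-7 - 1*0)*761 = (-7 + 0)*761 = -7*761 = -5327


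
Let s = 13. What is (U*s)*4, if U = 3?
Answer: 156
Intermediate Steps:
(U*s)*4 = (3*13)*4 = 39*4 = 156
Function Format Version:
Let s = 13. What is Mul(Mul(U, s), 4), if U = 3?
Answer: 156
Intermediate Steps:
Mul(Mul(U, s), 4) = Mul(Mul(3, 13), 4) = Mul(39, 4) = 156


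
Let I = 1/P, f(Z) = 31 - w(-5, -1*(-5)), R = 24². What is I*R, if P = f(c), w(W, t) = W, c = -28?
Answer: 16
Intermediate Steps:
R = 576
f(Z) = 36 (f(Z) = 31 - 1*(-5) = 31 + 5 = 36)
P = 36
I = 1/36 ≈ 0.027778
I*R = (1/36)*576 = 16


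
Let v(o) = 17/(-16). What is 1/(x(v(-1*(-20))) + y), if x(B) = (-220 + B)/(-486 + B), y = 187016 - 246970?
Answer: -7793/467217985 ≈ -1.6680e-5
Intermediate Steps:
y = -59954
v(o) = -17/16 (v(o) = 17*(-1/16) = -17/16)
x(B) = (-220 + B)/(-486 + B)
1/(x(v(-1*(-20))) + y) = 1/((-220 - 17/16)/(-486 - 17/16) - 59954) = 1/(-3537/16/(-7793/16) - 59954) = 1/(-16/7793*(-3537/16) - 59954) = 1/(3537/7793 - 59954) = 1/(-467217985/7793) = -7793/467217985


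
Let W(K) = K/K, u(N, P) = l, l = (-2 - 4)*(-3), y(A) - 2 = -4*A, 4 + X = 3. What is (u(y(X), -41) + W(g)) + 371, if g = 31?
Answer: 390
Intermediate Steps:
X = -1 (X = -4 + 3 = -1)
y(A) = 2 - 4*A
l = 18 (l = -6*(-3) = 18)
u(N, P) = 18
W(K) = 1
(u(y(X), -41) + W(g)) + 371 = (18 + 1) + 371 = 19 + 371 = 390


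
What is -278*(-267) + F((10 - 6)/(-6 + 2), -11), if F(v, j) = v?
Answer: 74225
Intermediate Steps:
-278*(-267) + F((10 - 6)/(-6 + 2), -11) = -278*(-267) + (10 - 6)/(-6 + 2) = 74226 + 4/(-4) = 74226 + 4*(-¼) = 74226 - 1 = 74225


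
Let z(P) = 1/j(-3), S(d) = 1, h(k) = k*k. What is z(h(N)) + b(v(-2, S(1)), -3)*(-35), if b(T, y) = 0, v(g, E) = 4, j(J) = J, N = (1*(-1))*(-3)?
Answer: -⅓ ≈ -0.33333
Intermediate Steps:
N = 3 (N = -1*(-3) = 3)
h(k) = k²
z(P) = -⅓ (z(P) = 1/(-3) = -⅓)
z(h(N)) + b(v(-2, S(1)), -3)*(-35) = -⅓ + 0*(-35) = -⅓ + 0 = -⅓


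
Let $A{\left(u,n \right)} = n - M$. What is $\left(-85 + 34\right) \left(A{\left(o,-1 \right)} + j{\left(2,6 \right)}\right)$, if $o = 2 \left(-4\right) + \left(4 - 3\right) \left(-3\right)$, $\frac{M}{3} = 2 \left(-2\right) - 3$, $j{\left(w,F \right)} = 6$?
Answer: $-1326$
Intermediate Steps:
$M = -21$ ($M = 3 \left(2 \left(-2\right) - 3\right) = 3 \left(-4 - 3\right) = 3 \left(-7\right) = -21$)
$o = -11$ ($o = -8 + 1 \left(-3\right) = -8 - 3 = -11$)
$A{\left(u,n \right)} = 21 + n$ ($A{\left(u,n \right)} = n - -21 = n + 21 = 21 + n$)
$\left(-85 + 34\right) \left(A{\left(o,-1 \right)} + j{\left(2,6 \right)}\right) = \left(-85 + 34\right) \left(\left(21 - 1\right) + 6\right) = - 51 \left(20 + 6\right) = \left(-51\right) 26 = -1326$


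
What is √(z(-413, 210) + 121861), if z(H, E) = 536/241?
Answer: √7077937917/241 ≈ 349.09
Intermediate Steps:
z(H, E) = 536/241 (z(H, E) = 536*(1/241) = 536/241)
√(z(-413, 210) + 121861) = √(536/241 + 121861) = √(29369037/241) = √7077937917/241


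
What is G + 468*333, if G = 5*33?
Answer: 156009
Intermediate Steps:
G = 165
G + 468*333 = 165 + 468*333 = 165 + 155844 = 156009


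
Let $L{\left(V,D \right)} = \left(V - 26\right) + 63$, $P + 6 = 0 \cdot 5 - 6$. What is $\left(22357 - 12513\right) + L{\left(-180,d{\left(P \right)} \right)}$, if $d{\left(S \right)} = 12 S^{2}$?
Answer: $9701$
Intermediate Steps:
$P = -12$ ($P = -6 + \left(0 \cdot 5 - 6\right) = -6 + \left(0 - 6\right) = -6 - 6 = -12$)
$L{\left(V,D \right)} = 37 + V$ ($L{\left(V,D \right)} = \left(-26 + V\right) + 63 = 37 + V$)
$\left(22357 - 12513\right) + L{\left(-180,d{\left(P \right)} \right)} = \left(22357 - 12513\right) + \left(37 - 180\right) = 9844 - 143 = 9701$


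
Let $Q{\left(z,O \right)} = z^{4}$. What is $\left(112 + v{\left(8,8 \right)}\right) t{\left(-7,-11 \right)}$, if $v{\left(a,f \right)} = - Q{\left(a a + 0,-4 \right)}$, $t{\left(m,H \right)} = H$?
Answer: $184548144$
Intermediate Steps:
$v{\left(a,f \right)} = - a^{8}$ ($v{\left(a,f \right)} = - \left(a a + 0\right)^{4} = - \left(a^{2} + 0\right)^{4} = - \left(a^{2}\right)^{4} = - a^{8}$)
$\left(112 + v{\left(8,8 \right)}\right) t{\left(-7,-11 \right)} = \left(112 - 8^{8}\right) \left(-11\right) = \left(112 - 16777216\right) \left(-11\right) = \left(-16777104\right) \left(-11\right) = 184548144$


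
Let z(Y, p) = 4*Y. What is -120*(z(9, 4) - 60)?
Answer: 2880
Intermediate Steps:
-120*(z(9, 4) - 60) = -120*(4*9 - 60) = -120*(36 - 60) = -120*(-24) = 2880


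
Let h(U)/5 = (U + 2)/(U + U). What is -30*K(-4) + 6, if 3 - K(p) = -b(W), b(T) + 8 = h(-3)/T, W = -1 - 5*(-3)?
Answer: 2159/14 ≈ 154.21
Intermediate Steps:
h(U) = 5*(2 + U)/(2*U) (h(U) = 5*((U + 2)/(U + U)) = 5*((2 + U)/((2*U))) = 5*((2 + U)*(1/(2*U))) = 5*((2 + U)/(2*U)) = 5*(2 + U)/(2*U))
W = 14 (W = -1 + 15 = 14)
b(T) = -8 + 5/(6*T) (b(T) = -8 + (5/2 + 5/(-3))/T = -8 + (5/2 + 5*(-1/3))/T = -8 + (5/2 - 5/3)/T = -8 + 5/(6*T))
K(p) = -415/84 (K(p) = 3 - (-1)*(-8 + (5/6)/14) = 3 - (-1)*(-8 + (5/6)*(1/14)) = 3 - (-1)*(-8 + 5/84) = 3 - (-1)*(-667)/84 = 3 - 1*667/84 = 3 - 667/84 = -415/84)
-30*K(-4) + 6 = -30*(-415/84) + 6 = 2075/14 + 6 = 2159/14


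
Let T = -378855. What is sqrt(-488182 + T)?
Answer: I*sqrt(867037) ≈ 931.15*I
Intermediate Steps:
sqrt(-488182 + T) = sqrt(-488182 - 378855) = sqrt(-867037) = I*sqrt(867037)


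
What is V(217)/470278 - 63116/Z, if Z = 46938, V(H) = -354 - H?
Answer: -14854433923/11036954382 ≈ -1.3459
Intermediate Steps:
V(217)/470278 - 63116/Z = (-354 - 1*217)/470278 - 63116/46938 = (-354 - 217)*(1/470278) - 63116*1/46938 = -571*1/470278 - 31558/23469 = -571/470278 - 31558/23469 = -14854433923/11036954382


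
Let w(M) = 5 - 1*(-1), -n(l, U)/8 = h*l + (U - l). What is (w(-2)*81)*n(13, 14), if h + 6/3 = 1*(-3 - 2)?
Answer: 349920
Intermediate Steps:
h = -7 (h = -2 + 1*(-3 - 2) = -2 + 1*(-5) = -2 - 5 = -7)
n(l, U) = -8*U + 64*l (n(l, U) = -8*(-7*l + (U - l)) = -8*(U - 8*l) = -8*U + 64*l)
w(M) = 6 (w(M) = 5 + 1 = 6)
(w(-2)*81)*n(13, 14) = (6*81)*(-8*14 + 64*13) = 486*(-112 + 832) = 486*720 = 349920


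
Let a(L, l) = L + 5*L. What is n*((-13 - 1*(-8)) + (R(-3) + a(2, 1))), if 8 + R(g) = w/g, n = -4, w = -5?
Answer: -8/3 ≈ -2.6667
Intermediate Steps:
a(L, l) = 6*L
R(g) = -8 - 5/g
n*((-13 - 1*(-8)) + (R(-3) + a(2, 1))) = -4*((-13 - 1*(-8)) + ((-8 - 5/(-3)) + 6*2)) = -4*((-13 + 8) + ((-8 - 5*(-⅓)) + 12)) = -4*(-5 + ((-8 + 5/3) + 12)) = -4*(-5 + (-19/3 + 12)) = -4*(-5 + 17/3) = -4*⅔ = -8/3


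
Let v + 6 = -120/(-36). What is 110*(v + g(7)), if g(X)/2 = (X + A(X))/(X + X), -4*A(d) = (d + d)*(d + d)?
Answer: -2860/3 ≈ -953.33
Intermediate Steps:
A(d) = -d**2 (A(d) = -(d + d)*(d + d)/4 = -2*d*2*d/4 = -d**2)
v = -8/3 (v = -6 - 120/(-36) = -6 - 120*(-1/36) = -6 + 10/3 = -8/3 ≈ -2.6667)
g(X) = (X - X**2)/X (g(X) = 2*((X - X**2)/(X + X)) = 2*((X - X**2)/((2*X))) = 2*((X - X**2)*(1/(2*X))) = 2*((X - X**2)/(2*X)) = (X - X**2)/X)
110*(v + g(7)) = 110*(-8/3 + (1 - 1*7)) = 110*(-8/3 + (1 - 7)) = 110*(-8/3 - 6) = 110*(-26/3) = -2860/3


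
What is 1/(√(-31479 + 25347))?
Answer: -I*√1533/3066 ≈ -0.01277*I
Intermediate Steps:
1/(√(-31479 + 25347)) = 1/(√(-6132)) = 1/(2*I*√1533) = -I*√1533/3066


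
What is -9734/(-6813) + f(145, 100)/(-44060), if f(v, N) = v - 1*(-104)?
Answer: 427183603/300180780 ≈ 1.4231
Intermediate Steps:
f(v, N) = 104 + v (f(v, N) = v + 104 = 104 + v)
-9734/(-6813) + f(145, 100)/(-44060) = -9734/(-6813) + (104 + 145)/(-44060) = -9734*(-1/6813) + 249*(-1/44060) = 9734/6813 - 249/44060 = 427183603/300180780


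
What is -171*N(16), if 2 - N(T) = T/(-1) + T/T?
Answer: -2907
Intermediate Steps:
N(T) = 1 + T (N(T) = 2 - (T/(-1) + T/T) = 2 - (T*(-1) + 1) = 2 - (-T + 1) = 2 - (1 - T) = 2 + (-1 + T) = 1 + T)
-171*N(16) = -171*(1 + 16) = -171*17 = -2907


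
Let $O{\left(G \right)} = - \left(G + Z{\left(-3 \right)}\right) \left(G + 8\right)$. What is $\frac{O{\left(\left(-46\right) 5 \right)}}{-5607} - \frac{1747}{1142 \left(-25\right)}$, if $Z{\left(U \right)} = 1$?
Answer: $\frac{487073443}{53359950} \approx 9.1281$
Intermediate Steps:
$O{\left(G \right)} = - \left(1 + G\right) \left(8 + G\right)$ ($O{\left(G \right)} = - \left(G + 1\right) \left(G + 8\right) = - \left(1 + G\right) \left(8 + G\right)$)
$\frac{O{\left(\left(-46\right) 5 \right)}}{-5607} - \frac{1747}{1142 \left(-25\right)} = \frac{-8 - \left(\left(-46\right) 5\right)^{2} - 9 \left(\left(-46\right) 5\right)}{-5607} - \frac{1747}{1142 \left(-25\right)} = \left(-8 - \left(-230\right)^{2} - -2070\right) \left(- \frac{1}{5607}\right) - \frac{1747}{-28550} = \left(-8 - 52900 + 2070\right) \left(- \frac{1}{5607}\right) - - \frac{1747}{28550} = \left(-8 - 52900 + 2070\right) \left(- \frac{1}{5607}\right) + \frac{1747}{28550} = \left(-50838\right) \left(- \frac{1}{5607}\right) + \frac{1747}{28550} = \frac{16946}{1869} + \frac{1747}{28550} = \frac{487073443}{53359950}$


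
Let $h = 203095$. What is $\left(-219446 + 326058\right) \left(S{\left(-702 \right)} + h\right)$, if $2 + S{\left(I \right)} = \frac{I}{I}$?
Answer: $21652257528$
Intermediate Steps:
$S{\left(I \right)} = -1$ ($S{\left(I \right)} = -2 + \frac{I}{I} = -2 + 1 = -1$)
$\left(-219446 + 326058\right) \left(S{\left(-702 \right)} + h\right) = \left(-219446 + 326058\right) \left(-1 + 203095\right) = 106612 \cdot 203094 = 21652257528$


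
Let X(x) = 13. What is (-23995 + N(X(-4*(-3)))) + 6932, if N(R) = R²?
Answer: -16894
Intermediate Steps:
(-23995 + N(X(-4*(-3)))) + 6932 = (-23995 + 13²) + 6932 = (-23995 + 169) + 6932 = -23826 + 6932 = -16894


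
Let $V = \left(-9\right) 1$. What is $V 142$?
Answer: $-1278$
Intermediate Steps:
$V = -9$
$V 142 = \left(-9\right) 142 = -1278$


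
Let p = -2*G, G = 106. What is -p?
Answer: 212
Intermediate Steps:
p = -212 (p = -2*106 = -212)
-p = -1*(-212) = 212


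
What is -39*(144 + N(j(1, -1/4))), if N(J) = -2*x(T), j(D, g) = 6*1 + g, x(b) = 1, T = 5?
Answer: -5538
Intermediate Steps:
j(D, g) = 6 + g
N(J) = -2 (N(J) = -2*1 = -2)
-39*(144 + N(j(1, -1/4))) = -39*(144 - 2) = -39*142 = -5538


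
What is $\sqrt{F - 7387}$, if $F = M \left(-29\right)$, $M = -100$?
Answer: $i \sqrt{4487} \approx 66.985 i$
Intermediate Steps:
$F = 2900$ ($F = \left(-100\right) \left(-29\right) = 2900$)
$\sqrt{F - 7387} = \sqrt{2900 - 7387} = \sqrt{-4487} = i \sqrt{4487}$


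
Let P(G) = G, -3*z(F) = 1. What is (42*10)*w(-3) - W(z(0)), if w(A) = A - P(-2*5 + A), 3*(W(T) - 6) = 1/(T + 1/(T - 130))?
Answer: 1677991/400 ≈ 4195.0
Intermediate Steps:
z(F) = -⅓ (z(F) = -⅓*1 = -⅓)
W(T) = 6 + 1/(3*(T + 1/(-130 + T))) (W(T) = 6 + 1/(3*(T + 1/(T - 130))) = 6 + 1/(3*(T + 1/(-130 + T))))
w(A) = 10 (w(A) = A - (-2*5 + A) = A - (-10 + A) = A + (10 - A) = 10)
(42*10)*w(-3) - W(z(0)) = (42*10)*10 - (-112 - 2339*(-⅓) + 18*(-⅓)²)/(3*(1 + (-⅓)² - 130*(-⅓))) = 420*10 - (-112 + 2339/3 + 18*(⅑))/(3*(1 + ⅑ + 130/3)) = 4200 - (-112 + 2339/3 + 2)/(3*400/9) = 4200 - 9*2009/(3*400*3) = 4200 - 1*2009/400 = 4200 - 2009/400 = 1677991/400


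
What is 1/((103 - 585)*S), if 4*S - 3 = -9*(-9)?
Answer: -1/10122 ≈ -9.8795e-5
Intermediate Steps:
S = 21 (S = 3/4 + (-9*(-9))/4 = 3/4 + (1/4)*81 = 3/4 + 81/4 = 21)
1/((103 - 585)*S) = 1/((103 - 585)*21) = (1/21)/(-482) = -1/482*1/21 = -1/10122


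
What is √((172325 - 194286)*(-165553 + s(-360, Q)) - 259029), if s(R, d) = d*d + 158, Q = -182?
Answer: √2904544402 ≈ 53894.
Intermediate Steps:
s(R, d) = 158 + d² (s(R, d) = d² + 158 = 158 + d²)
√((172325 - 194286)*(-165553 + s(-360, Q)) - 259029) = √((172325 - 194286)*(-165553 + (158 + (-182)²)) - 259029) = √(-21961*(-165553 + (158 + 33124)) - 259029) = √(-21961*(-165553 + 33282) - 259029) = √(-21961*(-132271) - 259029) = √(2904803431 - 259029) = √2904544402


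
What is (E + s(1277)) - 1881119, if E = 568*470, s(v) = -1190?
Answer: -1615349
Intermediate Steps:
E = 266960
(E + s(1277)) - 1881119 = (266960 - 1190) - 1881119 = 265770 - 1881119 = -1615349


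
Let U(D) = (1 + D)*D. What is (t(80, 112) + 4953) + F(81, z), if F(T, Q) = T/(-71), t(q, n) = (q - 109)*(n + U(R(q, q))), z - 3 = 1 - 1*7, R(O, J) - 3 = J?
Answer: -14234374/71 ≈ -2.0048e+5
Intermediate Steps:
R(O, J) = 3 + J
U(D) = D*(1 + D)
z = -3 (z = 3 + (1 - 1*7) = 3 + (1 - 7) = 3 - 6 = -3)
t(q, n) = (-109 + q)*(n + (3 + q)*(4 + q)) (t(q, n) = (q - 109)*(n + (3 + q)*(1 + (3 + q))) = (-109 + q)*(n + (3 + q)*(4 + q)))
F(T, Q) = -T/71 (F(T, Q) = T*(-1/71) = -T/71)
(t(80, 112) + 4953) + F(81, z) = ((-1308 + 80³ - 751*80 - 109*112 - 102*80² + 112*80) + 4953) - 1/71*81 = ((-1308 + 512000 - 60080 - 12208 - 102*6400 + 8960) + 4953) - 81/71 = ((-1308 + 512000 - 60080 - 12208 - 652800 + 8960) + 4953) - 81/71 = (-205436 + 4953) - 81/71 = -200483 - 81/71 = -14234374/71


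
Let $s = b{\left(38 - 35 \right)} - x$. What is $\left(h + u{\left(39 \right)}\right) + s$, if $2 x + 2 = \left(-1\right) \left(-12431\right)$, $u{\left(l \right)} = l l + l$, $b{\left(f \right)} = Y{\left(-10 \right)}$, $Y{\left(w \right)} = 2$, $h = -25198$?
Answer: $- \frac{59701}{2} \approx -29851.0$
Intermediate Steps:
$b{\left(f \right)} = 2$
$u{\left(l \right)} = l + l^{2}$ ($u{\left(l \right)} = l^{2} + l = l + l^{2}$)
$x = \frac{12429}{2}$ ($x = -1 + \frac{\left(-1\right) \left(-12431\right)}{2} = -1 + \frac{1}{2} \cdot 12431 = -1 + \frac{12431}{2} = \frac{12429}{2} \approx 6214.5$)
$s = - \frac{12425}{2}$ ($s = 2 - \frac{12429}{2} = - \frac{12425}{2} \approx -6212.5$)
$\left(h + u{\left(39 \right)}\right) + s = \left(-25198 + 39 \left(1 + 39\right)\right) - \frac{12425}{2} = \left(-25198 + 39 \cdot 40\right) - \frac{12425}{2} = \left(-25198 + 1560\right) - \frac{12425}{2} = -23638 - \frac{12425}{2} = - \frac{59701}{2}$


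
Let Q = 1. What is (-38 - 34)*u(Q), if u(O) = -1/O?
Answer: 72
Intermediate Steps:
(-38 - 34)*u(Q) = (-38 - 34)*(-1/1) = -(-72) = -72*(-1) = 72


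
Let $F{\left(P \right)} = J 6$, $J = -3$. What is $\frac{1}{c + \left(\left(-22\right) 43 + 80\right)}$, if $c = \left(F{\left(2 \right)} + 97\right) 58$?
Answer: $\frac{1}{3716} \approx 0.00026911$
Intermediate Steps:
$F{\left(P \right)} = -18$ ($F{\left(P \right)} = \left(-3\right) 6 = -18$)
$c = 4582$ ($c = \left(-18 + 97\right) 58 = 79 \cdot 58 = 4582$)
$\frac{1}{c + \left(\left(-22\right) 43 + 80\right)} = \frac{1}{4582 + \left(\left(-22\right) 43 + 80\right)} = \frac{1}{4582 + \left(-946 + 80\right)} = \frac{1}{4582 - 866} = \frac{1}{3716}$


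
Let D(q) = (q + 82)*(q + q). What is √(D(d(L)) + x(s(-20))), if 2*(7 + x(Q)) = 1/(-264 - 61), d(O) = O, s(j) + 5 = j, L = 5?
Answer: 17*√50466/130 ≈ 29.377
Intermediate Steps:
s(j) = -5 + j
x(Q) = -4551/650 (x(Q) = -7 + 1/(2*(-264 - 61)) = -7 + (½)/(-325) = -7 + (½)*(-1/325) = -7 - 1/650 = -4551/650)
D(q) = 2*q*(82 + q) (D(q) = (82 + q)*(2*q) = 2*q*(82 + q))
√(D(d(L)) + x(s(-20))) = √(2*5*(82 + 5) - 4551/650) = √(2*5*87 - 4551/650) = √(870 - 4551/650) = √(560949/650) = 17*√50466/130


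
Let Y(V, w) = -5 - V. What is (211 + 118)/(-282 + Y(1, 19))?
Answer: -329/288 ≈ -1.1424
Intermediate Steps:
(211 + 118)/(-282 + Y(1, 19)) = (211 + 118)/(-282 + (-5 - 1*1)) = 329/(-282 + (-5 - 1)) = 329/(-282 - 6) = 329/(-288) = 329*(-1/288) = -329/288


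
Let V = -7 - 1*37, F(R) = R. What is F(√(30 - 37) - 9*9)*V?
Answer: 3564 - 44*I*√7 ≈ 3564.0 - 116.41*I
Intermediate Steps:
V = -44 (V = -7 - 37 = -44)
F(√(30 - 37) - 9*9)*V = (√(30 - 37) - 9*9)*(-44) = (√(-7) - 1*81)*(-44) = (I*√7 - 81)*(-44) = (-81 + I*√7)*(-44) = 3564 - 44*I*√7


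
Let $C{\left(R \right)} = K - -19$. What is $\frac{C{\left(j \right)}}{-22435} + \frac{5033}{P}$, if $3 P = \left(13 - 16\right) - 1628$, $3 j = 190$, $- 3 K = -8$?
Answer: $- \frac{29038406}{3136413} \approx -9.2585$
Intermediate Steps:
$K = \frac{8}{3}$ ($K = \left(- \frac{1}{3}\right) \left(-8\right) = \frac{8}{3} \approx 2.6667$)
$j = \frac{190}{3}$ ($j = \frac{1}{3} \cdot 190 = \frac{190}{3} \approx 63.333$)
$C{\left(R \right)} = \frac{65}{3}$ ($C{\left(R \right)} = \frac{8}{3} - -19 = \frac{8}{3} + 19 = \frac{65}{3}$)
$P = - \frac{1631}{3}$ ($P = \frac{\left(13 - 16\right) - 1628}{3} = \frac{-3 - 1628}{3} = \frac{1}{3} \left(-1631\right) = - \frac{1631}{3} \approx -543.67$)
$\frac{C{\left(j \right)}}{-22435} + \frac{5033}{P} = \frac{65}{3 \left(-22435\right)} + \frac{5033}{- \frac{1631}{3}} = \frac{65}{3} \left(- \frac{1}{22435}\right) + 5033 \left(- \frac{3}{1631}\right) = - \frac{13}{13461} - \frac{2157}{233} = - \frac{29038406}{3136413}$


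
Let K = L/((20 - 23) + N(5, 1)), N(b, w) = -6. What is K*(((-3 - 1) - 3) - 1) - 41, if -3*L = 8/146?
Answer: -80843/1971 ≈ -41.016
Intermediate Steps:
L = -4/219 (L = -8/(3*146) = -⅓*4/73 = -4/219 ≈ -0.018265)
K = 4/1971 (K = -4/(219*((20 - 23) - 6)) = -4/(219*(-3 - 6)) = -4/219/(-9) = -4/219*(-⅑) = 4/1971 ≈ 0.0020294)
K*(((-3 - 1) - 3) - 1) - 41 = 4*(((-3 - 1) - 3) - 1)/1971 - 41 = 4*((-4 - 3) - 1)/1971 - 41 = 4*(-7 - 1)/1971 - 41 = (4/1971)*(-8) - 41 = -32/1971 - 41 = -80843/1971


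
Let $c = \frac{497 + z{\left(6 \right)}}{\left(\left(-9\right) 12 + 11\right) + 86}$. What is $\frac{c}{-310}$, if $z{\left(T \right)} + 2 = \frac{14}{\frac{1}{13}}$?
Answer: $\frac{677}{3410} \approx 0.19853$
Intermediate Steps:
$z{\left(T \right)} = 180$ ($z{\left(T \right)} = -2 + \frac{14}{\frac{1}{13}} = -2 + 14 \frac{1}{\frac{1}{13}} = -2 + 14 \cdot 13 = -2 + 182 = 180$)
$c = - \frac{677}{11}$ ($c = \frac{497 + 180}{\left(\left(-9\right) 12 + 11\right) + 86} = \frac{677}{\left(-108 + 11\right) + 86} = \frac{677}{-97 + 86} = \frac{677}{-11} = 677 \left(- \frac{1}{11}\right) = - \frac{677}{11} \approx -61.545$)
$\frac{c}{-310} = - \frac{677}{11 \left(-310\right)} = \left(- \frac{677}{11}\right) \left(- \frac{1}{310}\right) = \frac{677}{3410}$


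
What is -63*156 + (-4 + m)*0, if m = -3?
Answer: -9828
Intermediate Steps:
-63*156 + (-4 + m)*0 = -63*156 + (-4 - 3)*0 = -9828 - 7*0 = -9828 + 0 = -9828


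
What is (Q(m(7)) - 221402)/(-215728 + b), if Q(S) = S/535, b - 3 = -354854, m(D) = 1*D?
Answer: 118450063/305259765 ≈ 0.38803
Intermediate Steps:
m(D) = D
b = -354851 (b = 3 - 354854 = -354851)
Q(S) = S/535 (Q(S) = S*(1/535) = S/535)
(Q(m(7)) - 221402)/(-215728 + b) = ((1/535)*7 - 221402)/(-215728 - 354851) = (7/535 - 221402)/(-570579) = -118450063/535*(-1/570579) = 118450063/305259765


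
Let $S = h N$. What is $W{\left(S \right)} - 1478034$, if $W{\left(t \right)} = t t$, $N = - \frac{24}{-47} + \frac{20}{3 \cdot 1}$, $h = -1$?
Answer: $- \frac{29383769810}{19881} \approx -1.478 \cdot 10^{6}$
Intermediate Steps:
$N = \frac{1012}{141}$ ($N = \left(-24\right) \left(- \frac{1}{47}\right) + \frac{20}{3} = \frac{24}{47} + 20 \cdot \frac{1}{3} = \frac{24}{47} + \frac{20}{3} = \frac{1012}{141} \approx 7.1773$)
$S = - \frac{1012}{141}$ ($S = \left(-1\right) \frac{1012}{141} = - \frac{1012}{141} \approx -7.1773$)
$W{\left(t \right)} = t^{2}$
$W{\left(S \right)} - 1478034 = \left(- \frac{1012}{141}\right)^{2} - 1478034 = \frac{1024144}{19881} - 1478034 = - \frac{29383769810}{19881}$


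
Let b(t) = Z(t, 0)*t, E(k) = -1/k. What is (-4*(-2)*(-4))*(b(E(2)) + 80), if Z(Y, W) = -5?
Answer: -2640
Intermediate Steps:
b(t) = -5*t
(-4*(-2)*(-4))*(b(E(2)) + 80) = (-4*(-2)*(-4))*(-(-5)/2 + 80) = (8*(-4))*(-(-5)/2 + 80) = -32*(-5*(-½) + 80) = -32*(5/2 + 80) = -32*165/2 = -2640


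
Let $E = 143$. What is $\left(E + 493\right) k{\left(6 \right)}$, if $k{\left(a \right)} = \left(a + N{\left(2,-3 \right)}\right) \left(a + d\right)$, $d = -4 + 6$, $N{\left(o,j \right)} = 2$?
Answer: $40704$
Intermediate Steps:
$d = 2$
$k{\left(a \right)} = \left(2 + a\right)^{2}$ ($k{\left(a \right)} = \left(a + 2\right) \left(a + 2\right) = \left(2 + a\right) \left(2 + a\right) = \left(2 + a\right)^{2}$)
$\left(E + 493\right) k{\left(6 \right)} = \left(143 + 493\right) \left(4 + 6^{2} + 4 \cdot 6\right) = 636 \left(4 + 36 + 24\right) = 636 \cdot 64 = 40704$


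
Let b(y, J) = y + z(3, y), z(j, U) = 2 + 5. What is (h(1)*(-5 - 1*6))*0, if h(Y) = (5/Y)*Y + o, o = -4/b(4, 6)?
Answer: 0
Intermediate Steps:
z(j, U) = 7
b(y, J) = 7 + y (b(y, J) = y + 7 = 7 + y)
o = -4/11 (o = -4/(7 + 4) = -4/11 ≈ -0.36364)
h(Y) = 51/11 (h(Y) = (5/Y)*Y - 4/11 = 5 - 4/11 = 51/11)
(h(1)*(-5 - 1*6))*0 = (51*(-5 - 1*6)/11)*0 = (51*(-5 - 6)/11)*0 = ((51/11)*(-11))*0 = -51*0 = 0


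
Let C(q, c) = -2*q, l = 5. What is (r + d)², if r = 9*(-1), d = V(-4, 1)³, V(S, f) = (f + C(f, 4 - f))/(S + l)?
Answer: 100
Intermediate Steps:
V(S, f) = -f/(5 + S) (V(S, f) = (f - 2*f)/(S + 5) = (-f)/(5 + S) = -f/(5 + S))
d = -1 (d = (-1*1/(5 - 4))³ = (-1*1/1)³ = (-1*1*1)³ = (-1)³ = -1)
r = -9
(r + d)² = (-9 - 1)² = (-10)² = 100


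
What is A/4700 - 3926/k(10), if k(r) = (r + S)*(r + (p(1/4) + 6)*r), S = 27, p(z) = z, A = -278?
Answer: -3839587/2521550 ≈ -1.5227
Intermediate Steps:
k(r) = 29*r*(27 + r)/4 (k(r) = (r + 27)*(r + (1/4 + 6)*r) = (27 + r)*(r + (¼ + 6)*r) = (27 + r)*(r + 25*r/4) = (27 + r)*(29*r/4) = 29*r*(27 + r)/4)
A/4700 - 3926/k(10) = -278/4700 - 3926*2/(145*(27 + 10)) = -278*1/4700 - 3926/((29/4)*10*37) = -139/2350 - 3926/5365/2 = -139/2350 - 3926*2/5365 = -139/2350 - 7852/5365 = -3839587/2521550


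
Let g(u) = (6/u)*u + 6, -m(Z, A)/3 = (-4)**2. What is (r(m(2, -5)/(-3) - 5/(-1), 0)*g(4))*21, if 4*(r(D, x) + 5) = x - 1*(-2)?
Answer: -1134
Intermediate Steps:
m(Z, A) = -48 (m(Z, A) = -3*(-4)**2 = -3*16 = -48)
g(u) = 12 (g(u) = 6 + 6 = 12)
r(D, x) = -9/2 + x/4 (r(D, x) = -5 + (x - 1*(-2))/4 = -5 + (x + 2)/4 = -5 + (2 + x)/4 = -5 + (1/2 + x/4) = -9/2 + x/4)
(r(m(2, -5)/(-3) - 5/(-1), 0)*g(4))*21 = ((-9/2 + (1/4)*0)*12)*21 = ((-9/2 + 0)*12)*21 = -9/2*12*21 = -54*21 = -1134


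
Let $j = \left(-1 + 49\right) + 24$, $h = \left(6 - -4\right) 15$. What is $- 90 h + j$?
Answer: $-13428$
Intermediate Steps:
$h = 150$ ($h = \left(6 + 4\right) 15 = 10 \cdot 15 = 150$)
$j = 72$ ($j = 48 + 24 = 72$)
$- 90 h + j = \left(-90\right) 150 + 72 = -13500 + 72 = -13428$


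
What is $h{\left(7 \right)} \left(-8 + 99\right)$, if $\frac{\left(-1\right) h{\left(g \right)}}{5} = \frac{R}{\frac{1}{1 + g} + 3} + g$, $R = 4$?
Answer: $- \frac{18837}{5} \approx -3767.4$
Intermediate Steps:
$h{\left(g \right)} = - \frac{20}{3 + \frac{1}{1 + g}} - 5 g$ ($h{\left(g \right)} = - 5 \left(\frac{4}{\frac{1}{1 + g} + 3} + g\right) = - 5 \left(\frac{4}{3 + \frac{1}{1 + g}} + g\right) = - 5 \left(g + \frac{4}{3 + \frac{1}{1 + g}}\right) = - \frac{20}{3 + \frac{1}{1 + g}} - 5 g$)
$h{\left(7 \right)} \left(-8 + 99\right) = \frac{5 \left(-4 - 56 - 3 \cdot 7^{2}\right)}{4 + 3 \cdot 7} \left(-8 + 99\right) = \frac{5 \left(-4 - 56 - 147\right)}{4 + 21} \cdot 91 = \frac{5 \left(-4 - 56 - 147\right)}{25} \cdot 91 = 5 \cdot \frac{1}{25} \left(-207\right) 91 = \left(- \frac{207}{5}\right) 91 = - \frac{18837}{5}$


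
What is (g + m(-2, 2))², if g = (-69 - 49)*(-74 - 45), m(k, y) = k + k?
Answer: 197065444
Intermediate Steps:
m(k, y) = 2*k
g = 14042 (g = -118*(-119) = 14042)
(g + m(-2, 2))² = (14042 + 2*(-2))² = (14042 - 4)² = 14038² = 197065444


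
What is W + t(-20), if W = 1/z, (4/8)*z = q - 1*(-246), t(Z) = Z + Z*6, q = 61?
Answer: -85959/614 ≈ -140.00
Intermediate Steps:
t(Z) = 7*Z (t(Z) = Z + 6*Z = 7*Z)
z = 614 (z = 2*(61 - 1*(-246)) = 2*(61 + 246) = 2*307 = 614)
W = 1/614 ≈ 0.0016287
W + t(-20) = 1/614 + 7*(-20) = 1/614 - 140 = -85959/614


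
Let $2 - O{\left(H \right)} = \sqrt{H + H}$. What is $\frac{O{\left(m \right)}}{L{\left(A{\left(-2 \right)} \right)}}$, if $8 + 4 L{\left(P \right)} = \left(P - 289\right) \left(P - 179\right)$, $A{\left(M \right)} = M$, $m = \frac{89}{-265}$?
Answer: $\frac{8}{52663} - \frac{4 i \sqrt{47170}}{13955695} \approx 0.00015191 - 6.225 \cdot 10^{-5} i$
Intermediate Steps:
$m = - \frac{89}{265}$ ($m = 89 \left(- \frac{1}{265}\right) = - \frac{89}{265} \approx -0.33585$)
$L{\left(P \right)} = -2 + \frac{\left(-289 + P\right) \left(-179 + P\right)}{4}$ ($L{\left(P \right)} = -2 + \frac{\left(P - 289\right) \left(P - 179\right)}{4} = -2 + \frac{\left(-289 + P\right) \left(-179 + P\right)}{4}$)
$O{\left(H \right)} = 2 - \sqrt{2} \sqrt{H}$ ($O{\left(H \right)} = 2 - \sqrt{H + H} = 2 - \sqrt{2 H} = 2 - \sqrt{2} \sqrt{H}$)
$\frac{O{\left(m \right)}}{L{\left(A{\left(-2 \right)} \right)}} = \frac{2 - \sqrt{2} \sqrt{- \frac{89}{265}}}{\frac{51723}{4} - -234 + \frac{\left(-2\right)^{2}}{4}} = \frac{2 - \sqrt{2} \frac{i \sqrt{23585}}{265}}{\frac{51723}{4} + 234 + \frac{1}{4} \cdot 4} = \frac{2 - \frac{i \sqrt{47170}}{265}}{\frac{51723}{4} + 234 + 1} = \frac{2 - \frac{i \sqrt{47170}}{265}}{\frac{52663}{4}} = \left(2 - \frac{i \sqrt{47170}}{265}\right) \frac{4}{52663} = \frac{8}{52663} - \frac{4 i \sqrt{47170}}{13955695}$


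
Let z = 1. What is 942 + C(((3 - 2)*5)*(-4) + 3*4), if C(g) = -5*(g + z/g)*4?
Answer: 2209/2 ≈ 1104.5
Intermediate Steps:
C(g) = -20*g - 20/g (C(g) = -5*(g + 1/g)*4 = (-5*g - 5/g)*4 = -20*g - 20/g)
942 + C(((3 - 2)*5)*(-4) + 3*4) = 942 + (-20*(((3 - 2)*5)*(-4) + 3*4) - 20/(((3 - 2)*5)*(-4) + 3*4)) = 942 + (-20*((1*5)*(-4) + 12) - 20/((1*5)*(-4) + 12)) = 942 + (-20*(5*(-4) + 12) - 20/(5*(-4) + 12)) = 942 + (-20*(-20 + 12) - 20/(-20 + 12)) = 942 + (-20*(-8) - 20/(-8)) = 942 + (160 - 20*(-1/8)) = 942 + (160 + 5/2) = 942 + 325/2 = 2209/2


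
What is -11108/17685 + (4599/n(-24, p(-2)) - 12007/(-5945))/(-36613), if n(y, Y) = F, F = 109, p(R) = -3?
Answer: -10561939748374/16783352957781 ≈ -0.62931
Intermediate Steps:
n(y, Y) = 109
-11108/17685 + (4599/n(-24, p(-2)) - 12007/(-5945))/(-36613) = -11108/17685 + (4599/109 - 12007/(-5945))/(-36613) = -11108*1/17685 + (4599*(1/109) - 12007*(-1/5945))*(-1/36613) = -11108/17685 + (4599/109 + 12007/5945)*(-1/36613) = -11108/17685 + (28649818/648005)*(-1/36613) = -11108/17685 - 28649818/23725407065 = -10561939748374/16783352957781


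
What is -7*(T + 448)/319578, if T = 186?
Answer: -317/22827 ≈ -0.013887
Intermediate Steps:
-7*(T + 448)/319578 = -7*(186 + 448)/319578 = -7*634*(1/319578) = -4438*1/319578 = -317/22827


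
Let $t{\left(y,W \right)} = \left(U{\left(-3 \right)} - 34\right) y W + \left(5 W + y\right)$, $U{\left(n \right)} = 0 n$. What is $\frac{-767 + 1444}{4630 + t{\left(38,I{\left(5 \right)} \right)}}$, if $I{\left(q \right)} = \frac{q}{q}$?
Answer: $\frac{677}{3381} \approx 0.20024$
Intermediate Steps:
$I{\left(q \right)} = 1$
$U{\left(n \right)} = 0$
$t{\left(y,W \right)} = y + 5 W - 34 W y$ ($t{\left(y,W \right)} = \left(0 - 34\right) y W + \left(5 W + y\right) = - 34 y W + \left(y + 5 W\right) = - 34 W y + \left(y + 5 W\right) = y + 5 W - 34 W y$)
$\frac{-767 + 1444}{4630 + t{\left(38,I{\left(5 \right)} \right)}} = \frac{-767 + 1444}{4630 + \left(38 + 5 \cdot 1 - 34 \cdot 38\right)} = \frac{677}{4630 + \left(38 + 5 - 1292\right)} = \frac{677}{4630 - 1249} = \frac{677}{3381}$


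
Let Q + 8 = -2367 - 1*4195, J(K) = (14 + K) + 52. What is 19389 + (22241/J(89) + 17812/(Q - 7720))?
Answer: 4326072858/221495 ≈ 19531.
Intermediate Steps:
J(K) = 66 + K
Q = -6570 (Q = -8 + (-2367 - 1*4195) = -8 + (-2367 - 4195) = -8 - 6562 = -6570)
19389 + (22241/J(89) + 17812/(Q - 7720)) = 19389 + (22241/(66 + 89) + 17812/(-6570 - 7720)) = 19389 + (22241/155 + 17812/(-14290)) = 19389 + (22241*(1/155) + 17812*(-1/14290)) = 19389 + (22241/155 - 8906/7145) = 19389 + 31506303/221495 = 4326072858/221495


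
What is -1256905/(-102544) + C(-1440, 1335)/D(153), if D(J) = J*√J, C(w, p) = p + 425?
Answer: 96685/7888 + 1760*√17/7803 ≈ 13.187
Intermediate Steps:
C(w, p) = 425 + p
D(J) = J^(3/2)
-1256905/(-102544) + C(-1440, 1335)/D(153) = -1256905/(-102544) + (425 + 1335)/(153^(3/2)) = -1256905*(-1/102544) + 1760/((459*√17)) = 96685/7888 + 1760*(√17/7803) = 96685/7888 + 1760*√17/7803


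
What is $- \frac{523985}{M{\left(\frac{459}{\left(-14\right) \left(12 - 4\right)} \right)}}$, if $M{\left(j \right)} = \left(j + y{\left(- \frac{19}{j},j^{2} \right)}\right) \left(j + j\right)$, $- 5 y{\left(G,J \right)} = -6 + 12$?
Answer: $- \frac{16432169600}{1361853} \approx -12066.0$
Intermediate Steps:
$y{\left(G,J \right)} = - \frac{6}{5}$ ($y{\left(G,J \right)} = - \frac{-6 + 12}{5} = \left(- \frac{1}{5}\right) 6 = - \frac{6}{5}$)
$M{\left(j \right)} = 2 j \left(- \frac{6}{5} + j\right)$ ($M{\left(j \right)} = \left(j - \frac{6}{5}\right) \left(j + j\right) = \left(- \frac{6}{5} + j\right) 2 j = 2 j \left(- \frac{6}{5} + j\right)$)
$- \frac{523985}{M{\left(\frac{459}{\left(-14\right) \left(12 - 4\right)} \right)}} = - \frac{523985}{\frac{2}{5} \frac{459}{\left(-14\right) \left(12 - 4\right)} \left(-6 + 5 \frac{459}{\left(-14\right) \left(12 - 4\right)}\right)} = - \frac{523985}{\frac{2}{5} \frac{459}{\left(-14\right) 8} \left(-6 + 5 \frac{459}{\left(-14\right) 8}\right)} = - \frac{523985}{\frac{2}{5} \frac{459}{-112} \left(-6 + 5 \frac{459}{-112}\right)} = - \frac{523985}{\frac{2}{5} \cdot 459 \left(- \frac{1}{112}\right) \left(-6 + 5 \cdot 459 \left(- \frac{1}{112}\right)\right)} = - \frac{523985}{\frac{2}{5} \left(- \frac{459}{112}\right) \left(-6 + 5 \left(- \frac{459}{112}\right)\right)} = - \frac{523985}{\frac{2}{5} \left(- \frac{459}{112}\right) \left(-6 - \frac{2295}{112}\right)} = - \frac{523985}{\frac{2}{5} \left(- \frac{459}{112}\right) \left(- \frac{2967}{112}\right)} = - \frac{523985}{\frac{1361853}{31360}} = \left(-523985\right) \frac{31360}{1361853} = - \frac{16432169600}{1361853}$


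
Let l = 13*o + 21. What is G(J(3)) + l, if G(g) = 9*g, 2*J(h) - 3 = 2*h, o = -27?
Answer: -579/2 ≈ -289.50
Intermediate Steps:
J(h) = 3/2 + h (J(h) = 3/2 + (2*h)/2 = 3/2 + h)
l = -330 (l = 13*(-27) + 21 = -351 + 21 = -330)
G(J(3)) + l = 9*(3/2 + 3) - 330 = 9*(9/2) - 330 = 81/2 - 330 = -579/2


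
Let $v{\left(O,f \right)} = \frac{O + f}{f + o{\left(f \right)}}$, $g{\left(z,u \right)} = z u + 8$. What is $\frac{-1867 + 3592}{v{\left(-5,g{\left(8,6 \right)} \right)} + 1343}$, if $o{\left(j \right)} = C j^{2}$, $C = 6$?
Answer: $\frac{32554200}{25345147} \approx 1.2844$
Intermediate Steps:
$g{\left(z,u \right)} = 8 + u z$ ($g{\left(z,u \right)} = u z + 8 = 8 + u z$)
$o{\left(j \right)} = 6 j^{2}$
$v{\left(O,f \right)} = \frac{O + f}{f + 6 f^{2}}$
$\frac{-1867 + 3592}{v{\left(-5,g{\left(8,6 \right)} \right)} + 1343} = \frac{-1867 + 3592}{\frac{-5 + \left(8 + 6 \cdot 8\right)}{\left(8 + 6 \cdot 8\right) \left(1 + 6 \left(8 + 6 \cdot 8\right)\right)} + 1343} = \frac{1725}{\frac{-5 + \left(8 + 48\right)}{\left(8 + 48\right) \left(1 + 6 \left(8 + 48\right)\right)} + 1343} = \frac{1725}{\frac{-5 + 56}{56 \left(1 + 6 \cdot 56\right)} + 1343} = \frac{1725}{\frac{1}{56} \frac{1}{1 + 336} \cdot 51 + 1343} = \frac{1725}{\frac{1}{56} \cdot \frac{1}{337} \cdot 51 + 1343} = \frac{1725}{\frac{51}{18872} + 1343} = \frac{1725}{\frac{25345147}{18872}} = 1725 \cdot \frac{18872}{25345147} = \frac{32554200}{25345147}$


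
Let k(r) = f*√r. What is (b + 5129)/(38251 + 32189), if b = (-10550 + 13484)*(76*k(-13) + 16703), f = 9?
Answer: 49011731/70440 + 83619*I*√13/2935 ≈ 695.79 + 102.72*I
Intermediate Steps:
k(r) = 9*√r
b = 49006602 + 2006856*I*√13 (b = (-10550 + 13484)*(76*(9*√(-13)) + 16703) = 2934*(76*(9*(I*√13)) + 16703) = 2934*(76*(9*I*√13) + 16703) = 2934*(684*I*√13 + 16703) = 2934*(16703 + 684*I*√13) = 49006602 + 2006856*I*√13 ≈ 4.9007e+7 + 7.2358e+6*I)
(b + 5129)/(38251 + 32189) = ((49006602 + 2006856*I*√13) + 5129)/(38251 + 32189) = (49011731 + 2006856*I*√13)/70440 = (49011731 + 2006856*I*√13)*(1/70440) = 49011731/70440 + 83619*I*√13/2935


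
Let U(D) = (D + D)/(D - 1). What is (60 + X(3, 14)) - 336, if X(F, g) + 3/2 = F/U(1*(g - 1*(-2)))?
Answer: -8835/32 ≈ -276.09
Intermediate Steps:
U(D) = 2*D/(-1 + D) (U(D) = (2*D)/(-1 + D) = 2*D/(-1 + D))
X(F, g) = -3/2 + F*(1 + g)/(2*(2 + g)) (X(F, g) = -3/2 + F/((2*(1*(g - 1*(-2)))/(-1 + 1*(g - 1*(-2))))) = -3/2 + F/((2*(1*(g + 2))/(-1 + 1*(g + 2)))) = -3/2 + F/((2*(1*(2 + g))/(-1 + 1*(2 + g)))) = -3/2 + F/((2*(2 + g)/(-1 + (2 + g)))) = -3/2 + F/((2*(2 + g)/(1 + g))) = -3/2 + F*((1 + g)/(2*(2 + g))) = -3/2 + F*(1 + g)/(2*(2 + g)))
(60 + X(3, 14)) - 336 = (60 + (-6 - 3*14 + 3*(1 + 14))/(2*(2 + 14))) - 336 = (60 + (½)*(-6 - 42 + 3*15)/16) - 336 = (60 + (½)*(1/16)*(-6 - 42 + 45)) - 336 = (60 + (½)*(1/16)*(-3)) - 336 = (60 - 3/32) - 336 = 1917/32 - 336 = -8835/32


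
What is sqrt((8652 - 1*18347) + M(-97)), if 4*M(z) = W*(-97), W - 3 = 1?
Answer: 24*I*sqrt(17) ≈ 98.955*I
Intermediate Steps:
W = 4 (W = 3 + 1 = 4)
M(z) = -97 (M(z) = (4*(-97))/4 = (1/4)*(-388) = -97)
sqrt((8652 - 1*18347) + M(-97)) = sqrt((8652 - 1*18347) - 97) = sqrt((8652 - 18347) - 97) = sqrt(-9695 - 97) = sqrt(-9792) = 24*I*sqrt(17)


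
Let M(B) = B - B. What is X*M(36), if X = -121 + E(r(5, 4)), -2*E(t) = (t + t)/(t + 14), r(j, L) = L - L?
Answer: 0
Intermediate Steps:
M(B) = 0
r(j, L) = 0
E(t) = -t/(14 + t) (E(t) = -(t + t)/(2*(t + 14)) = -2*t/(2*(14 + t)) = -t/(14 + t))
X = -121 (X = -121 - 1*0/(14 + 0) = -121 - 1*0/14 = -121 - 1*0*1/14 = -121 + 0 = -121)
X*M(36) = -121*0 = 0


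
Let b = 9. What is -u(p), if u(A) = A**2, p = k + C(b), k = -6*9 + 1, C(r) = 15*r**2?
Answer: -1350244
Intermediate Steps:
k = -53 (k = -54 + 1 = -53)
p = 1162 (p = -53 + 15*9**2 = -53 + 15*81 = -53 + 1215 = 1162)
-u(p) = -1*1162**2 = -1*1350244 = -1350244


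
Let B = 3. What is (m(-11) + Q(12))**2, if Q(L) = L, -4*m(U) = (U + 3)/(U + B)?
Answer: 2209/16 ≈ 138.06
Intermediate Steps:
m(U) = -1/4 (m(U) = -(U + 3)/(4*(U + 3)) = -(3 + U)/(4*(3 + U)) = -1/4*1 = -1/4)
(m(-11) + Q(12))**2 = (-1/4 + 12)**2 = (47/4)**2 = 2209/16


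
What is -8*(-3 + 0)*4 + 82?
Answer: 178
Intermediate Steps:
-8*(-3 + 0)*4 + 82 = -(-24)*4 + 82 = -8*(-12) + 82 = 96 + 82 = 178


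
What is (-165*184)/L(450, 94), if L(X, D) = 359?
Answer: -30360/359 ≈ -84.568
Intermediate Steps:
(-165*184)/L(450, 94) = -165*184/359 = -30360*1/359 = -30360/359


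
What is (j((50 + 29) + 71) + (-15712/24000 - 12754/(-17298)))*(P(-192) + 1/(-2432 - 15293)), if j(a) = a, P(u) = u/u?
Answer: 958620845938/6387646875 ≈ 150.07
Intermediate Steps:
P(u) = 1
(j((50 + 29) + 71) + (-15712/24000 - 12754/(-17298)))*(P(-192) + 1/(-2432 - 15293)) = (((50 + 29) + 71) + (-15712/24000 - 12754/(-17298)))*(1 + 1/(-2432 - 15293)) = ((79 + 71) + (-15712*1/24000 - 12754*(-1/17298)))*(1 + 1/(-17725)) = (150 + (-491/750 + 6377/8649))*(1 - 1/17725) = (150 + 178697/2162250)*(17724/17725) = (324516197/2162250)*(17724/17725) = 958620845938/6387646875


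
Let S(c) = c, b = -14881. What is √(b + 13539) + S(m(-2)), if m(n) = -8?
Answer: -8 + I*√1342 ≈ -8.0 + 36.633*I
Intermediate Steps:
√(b + 13539) + S(m(-2)) = √(-14881 + 13539) - 8 = √(-1342) - 8 = I*√1342 - 8 = -8 + I*√1342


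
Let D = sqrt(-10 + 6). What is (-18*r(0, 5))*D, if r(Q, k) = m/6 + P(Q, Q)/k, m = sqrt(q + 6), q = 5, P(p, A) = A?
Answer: -6*I*sqrt(11) ≈ -19.9*I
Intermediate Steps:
m = sqrt(11) (m = sqrt(5 + 6) = sqrt(11) ≈ 3.3166)
D = 2*I (D = sqrt(-4) = 2*I ≈ 2.0*I)
r(Q, k) = sqrt(11)/6 + Q/k
(-18*r(0, 5))*D = (-18*(sqrt(11)/6 + 0/5))*(2*I) = (-18*(sqrt(11)/6 + 0*(1/5)))*(2*I) = (-18*(sqrt(11)/6 + 0))*(2*I) = (-3*sqrt(11))*(2*I) = -6*I*sqrt(11)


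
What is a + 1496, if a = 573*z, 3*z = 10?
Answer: 3406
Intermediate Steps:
z = 10/3 (z = (⅓)*10 = 10/3 ≈ 3.3333)
a = 1910 (a = 573*(10/3) = 1910)
a + 1496 = 1910 + 1496 = 3406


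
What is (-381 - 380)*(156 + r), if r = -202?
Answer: 35006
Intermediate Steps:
(-381 - 380)*(156 + r) = (-381 - 380)*(156 - 202) = -761*(-46) = 35006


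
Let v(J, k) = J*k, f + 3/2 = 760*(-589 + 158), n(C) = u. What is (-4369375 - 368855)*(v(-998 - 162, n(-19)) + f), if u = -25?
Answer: 1414653056145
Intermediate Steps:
n(C) = -25
f = -655123/2 (f = -3/2 + 760*(-589 + 158) = -3/2 + 760*(-431) = -3/2 - 327560 = -655123/2 ≈ -3.2756e+5)
(-4369375 - 368855)*(v(-998 - 162, n(-19)) + f) = (-4369375 - 368855)*((-998 - 162)*(-25) - 655123/2) = -4738230*(-1160*(-25) - 655123/2) = -4738230*(29000 - 655123/2) = -4738230*(-597123/2) = 1414653056145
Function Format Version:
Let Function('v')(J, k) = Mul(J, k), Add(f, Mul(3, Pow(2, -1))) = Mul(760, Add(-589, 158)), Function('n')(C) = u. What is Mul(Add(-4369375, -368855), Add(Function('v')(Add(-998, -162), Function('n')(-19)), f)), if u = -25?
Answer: 1414653056145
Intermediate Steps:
Function('n')(C) = -25
f = Rational(-655123, 2) (f = Add(Rational(-3, 2), Mul(760, Add(-589, 158))) = Add(Rational(-3, 2), Mul(760, -431)) = Add(Rational(-3, 2), -327560) = Rational(-655123, 2) ≈ -3.2756e+5)
Mul(Add(-4369375, -368855), Add(Function('v')(Add(-998, -162), Function('n')(-19)), f)) = Mul(Add(-4369375, -368855), Add(Mul(Add(-998, -162), -25), Rational(-655123, 2))) = Mul(-4738230, Add(Mul(-1160, -25), Rational(-655123, 2))) = Mul(-4738230, Add(29000, Rational(-655123, 2))) = Mul(-4738230, Rational(-597123, 2)) = 1414653056145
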